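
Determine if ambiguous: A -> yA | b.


right-linear, alternatives start with distinct terminals 'y' vs 'b': unique leftmost derivation
Unambiguous


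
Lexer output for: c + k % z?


Scan left to right, longest-match per lexeme
Tokens: ID(c), OP(+), ID(k), OP(%), ID(z)


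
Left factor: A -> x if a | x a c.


Common prefix: 'x'
Factored: A -> x A', A' -> if a | a c


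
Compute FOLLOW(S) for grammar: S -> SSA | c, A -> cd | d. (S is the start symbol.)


$ ∈ FOLLOW(S). For each A -> αBβ: add FIRST(β)\{ε} to FOLLOW(B); if β nullable, add FOLLOW(A).
FOLLOW(S) = {$, c, d}


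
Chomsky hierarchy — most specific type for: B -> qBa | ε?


Single nonterminal LHS, but q^n a^n is not regular
Classification: Type 2 (Context-Free)


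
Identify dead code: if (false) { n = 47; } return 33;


condition is constant false, so the whole block is unreachable
Dead: 'if (false) { n = 47; }'


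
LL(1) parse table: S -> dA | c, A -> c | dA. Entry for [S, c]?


For [S, c]: 'c' ∈ FIRST(c)
Entry: S -> c


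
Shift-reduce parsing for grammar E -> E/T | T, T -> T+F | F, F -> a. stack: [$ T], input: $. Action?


lookahead ∉ {+} so T won't extend; reduce E -> T
Action: reduce (E -> T)


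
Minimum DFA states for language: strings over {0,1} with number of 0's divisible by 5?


Track (count of 0) mod 5: states 0..4, accept at 0
Minimal DFA: 5 states


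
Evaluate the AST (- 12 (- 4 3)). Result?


Evaluate inner: (- 4 3) = 1
Evaluate root: (- 12 1) = 11
Result: 11


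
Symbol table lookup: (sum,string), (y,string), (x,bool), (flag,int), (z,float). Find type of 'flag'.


Lookup 'flag' → type int


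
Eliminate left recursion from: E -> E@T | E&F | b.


Left-recursive alternatives: E@T, E&F; non-recursive: b
Introduce E': E -> bE', E' -> @TE' | &FE' | ε


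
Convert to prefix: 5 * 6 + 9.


left-to-right (same/higher precedence on left): tree is (+ (* 5 6) 9)
Prefix: + * 5 6 9


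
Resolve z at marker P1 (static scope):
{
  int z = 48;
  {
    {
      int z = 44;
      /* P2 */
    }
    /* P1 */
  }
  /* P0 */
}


P1's block does not declare z; resolves to the enclosing declaration at depth 0
z = 48


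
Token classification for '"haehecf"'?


Pattern: double-quoted sequence
Type: STRING_LITERAL


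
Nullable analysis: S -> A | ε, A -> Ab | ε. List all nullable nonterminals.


A nonterminal is nullable iff some alternative derives ε (directly, or every symbol in it is nullable)
Nullable: {A, S}


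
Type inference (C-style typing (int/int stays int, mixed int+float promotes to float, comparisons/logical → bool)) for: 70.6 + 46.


Operand types: float + int
Rule: mixed int/float promotes to float; int/int stays int
Result type: float


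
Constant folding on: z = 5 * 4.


5 * 4 = 20 at compile time
Optimized: z = 20


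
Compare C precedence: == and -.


'-' is additive (level 9); '==' is equality (level 6)
Higher level binds tighter
'-' has higher precedence than '=='


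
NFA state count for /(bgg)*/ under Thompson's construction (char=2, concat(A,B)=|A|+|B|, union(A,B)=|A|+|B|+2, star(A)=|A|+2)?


Syntax tree has 3 char leaf(s), 0 union(s), 1 star(s)
chars contribute 3×2 = 6; each union adds +2; each star adds +2
Total: 6 + 0 + 2 = 8 states


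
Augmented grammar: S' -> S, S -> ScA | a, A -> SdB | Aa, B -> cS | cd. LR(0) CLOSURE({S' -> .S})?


Start: S' -> .S
For each item with dot before a nonterminal B, add B -> .γ for every B-production
Closure: [S' -> .S, S -> .ScA, S -> .a]


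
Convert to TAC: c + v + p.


Break into single-operator statements:
t1 = c + v
t2 = t1 + p


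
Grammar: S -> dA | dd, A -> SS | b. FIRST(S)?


Per alternative of S: FIRST(dA) = {d}; FIRST(dd) = {d}
FIRST(S) = {d}


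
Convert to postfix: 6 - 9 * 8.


* has higher precedence, evaluate 9*8 first
Postfix: 6 9 8 * -


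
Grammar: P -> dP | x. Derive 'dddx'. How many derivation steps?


Derivation: P => dP => ddP => dddP => dddx
Steps: 4


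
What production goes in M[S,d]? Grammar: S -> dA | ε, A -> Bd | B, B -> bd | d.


For [S, d]: 'd' ∈ FIRST(dA)
Entry: S -> dA


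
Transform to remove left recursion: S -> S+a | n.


Left-recursive alternatives: S+a; non-recursive: n
Introduce S': S -> nS', S' -> +aS' | ε


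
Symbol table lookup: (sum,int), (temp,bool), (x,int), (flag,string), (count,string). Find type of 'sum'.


Lookup 'sum' → type int


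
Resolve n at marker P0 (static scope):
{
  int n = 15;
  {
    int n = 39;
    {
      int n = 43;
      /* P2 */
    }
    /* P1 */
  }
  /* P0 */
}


n declared in the same block as P0
n = 15


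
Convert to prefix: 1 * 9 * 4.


left-to-right (same/higher precedence on left): tree is (* (* 1 9) 4)
Prefix: * * 1 9 4


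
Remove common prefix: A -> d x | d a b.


Common prefix: 'd'
Factored: A -> d A', A' -> x | a b


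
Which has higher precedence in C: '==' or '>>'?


'>>' is shift (level 8); '==' is equality (level 6)
Higher level binds tighter
'>>' has higher precedence than '=='


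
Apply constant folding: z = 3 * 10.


3 * 10 = 30 at compile time
Optimized: z = 30


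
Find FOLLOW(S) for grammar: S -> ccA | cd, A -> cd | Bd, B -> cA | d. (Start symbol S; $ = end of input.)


$ ∈ FOLLOW(S). For each A -> αBβ: add FIRST(β)\{ε} to FOLLOW(B); if β nullable, add FOLLOW(A).
FOLLOW(S) = {$}


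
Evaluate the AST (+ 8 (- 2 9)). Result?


Evaluate inner: (- 2 9) = -7
Evaluate root: (+ 8 -7) = 1
Result: 1


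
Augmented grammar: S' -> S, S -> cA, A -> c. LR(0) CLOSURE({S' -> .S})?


Start: S' -> .S
For each item with dot before a nonterminal B, add B -> .γ for every B-production
Closure: [S' -> .S, S -> .cA]


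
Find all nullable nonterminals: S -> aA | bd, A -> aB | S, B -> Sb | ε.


A nonterminal is nullable iff some alternative derives ε (directly, or every symbol in it is nullable)
Nullable: {B}


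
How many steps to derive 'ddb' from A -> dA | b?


Derivation: A => dA => ddA => ddb
Steps: 3


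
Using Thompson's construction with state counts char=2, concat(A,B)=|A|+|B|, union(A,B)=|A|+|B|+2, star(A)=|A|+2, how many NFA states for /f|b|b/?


Syntax tree has 3 char leaf(s), 2 union(s), 0 star(s)
chars contribute 3×2 = 6; each union adds +2; each star adds +2
Total: 6 + 4 + 0 = 10 states


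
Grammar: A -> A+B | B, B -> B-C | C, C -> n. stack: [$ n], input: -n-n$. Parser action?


'n' on top is the handle for C -> n
Action: reduce (C -> n)


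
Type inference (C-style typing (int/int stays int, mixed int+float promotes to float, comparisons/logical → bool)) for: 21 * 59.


Operand types: int * int
Rule: mixed int/float promotes to float; int/int stays int
Result type: int


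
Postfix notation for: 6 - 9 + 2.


Left to right (same or higher precedence on left)
Postfix: 6 9 - 2 +


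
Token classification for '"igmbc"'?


Pattern: double-quoted sequence
Type: STRING_LITERAL


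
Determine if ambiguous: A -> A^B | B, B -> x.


precedence layered via separate nonterminal B: deterministic
Unambiguous


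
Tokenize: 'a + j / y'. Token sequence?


Scan left to right, longest-match per lexeme
Tokens: ID(a), OP(+), ID(j), OP(/), ID(y)


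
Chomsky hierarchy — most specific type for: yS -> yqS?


LHS has context (more than one symbol) and |LHS| ≤ |RHS|
Classification: Type 1 (Context-Sensitive)


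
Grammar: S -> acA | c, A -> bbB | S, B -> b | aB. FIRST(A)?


Per alternative of A: FIRST(bbB) = {b}; FIRST(S) = {a, c}
FIRST(A) = {a, b, c}


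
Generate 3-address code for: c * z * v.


Break into single-operator statements:
t1 = c * z
t2 = t1 * v


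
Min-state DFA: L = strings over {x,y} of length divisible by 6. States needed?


Track length mod 6: states 0..5, accept at 0
Minimal DFA: 6 states


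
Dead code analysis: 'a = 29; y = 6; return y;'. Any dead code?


a is assigned but never read
Dead: 'a = 29'


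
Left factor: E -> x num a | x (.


Common prefix: 'x'
Factored: E -> x E', E' -> num a | (


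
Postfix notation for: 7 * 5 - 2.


Left to right (same or higher precedence on left)
Postfix: 7 5 * 2 -


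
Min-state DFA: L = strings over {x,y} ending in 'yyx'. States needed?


Track the longest suffix of input matching a prefix of 'yyx': 4 classes (prefixes of length 0..3)
Minimal DFA: 4 states


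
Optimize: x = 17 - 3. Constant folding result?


17 - 3 = 14 at compile time
Optimized: x = 14


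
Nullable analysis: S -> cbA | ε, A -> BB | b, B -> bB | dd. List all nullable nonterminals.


A nonterminal is nullable iff some alternative derives ε (directly, or every symbol in it is nullable)
Nullable: {S}


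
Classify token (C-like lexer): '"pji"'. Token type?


Pattern: double-quoted sequence
Type: STRING_LITERAL


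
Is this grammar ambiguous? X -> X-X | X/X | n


'n-n/n' has two parse trees (no precedence encoded between - and /)
Ambiguous


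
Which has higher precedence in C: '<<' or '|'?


'<<' is shift (level 8); '|' is bitwise OR (level 3)
Higher level binds tighter
'<<' has higher precedence than '|'


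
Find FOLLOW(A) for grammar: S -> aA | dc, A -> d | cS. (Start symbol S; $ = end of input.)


$ ∈ FOLLOW(S). For each A -> αBβ: add FIRST(β)\{ε} to FOLLOW(B); if β nullable, add FOLLOW(A).
FOLLOW(A) = {$}


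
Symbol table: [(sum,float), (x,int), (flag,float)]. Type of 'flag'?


Lookup 'flag' → type float


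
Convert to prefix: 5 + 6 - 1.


left-to-right (same/higher precedence on left): tree is (- (+ 5 6) 1)
Prefix: - + 5 6 1


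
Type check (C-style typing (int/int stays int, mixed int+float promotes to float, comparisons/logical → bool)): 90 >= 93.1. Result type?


Operand types: int >= float
Rule: comparison yields bool
Result type: bool


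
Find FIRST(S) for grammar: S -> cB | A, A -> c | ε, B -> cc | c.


Per alternative of S: FIRST(cB) = {c}; FIRST(A) = {c, ε}
FIRST(S) = {c, ε}


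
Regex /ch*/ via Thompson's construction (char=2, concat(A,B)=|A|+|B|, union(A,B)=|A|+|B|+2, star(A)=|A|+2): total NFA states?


Syntax tree has 2 char leaf(s), 0 union(s), 1 star(s)
chars contribute 2×2 = 4; each union adds +2; each star adds +2
Total: 4 + 0 + 2 = 6 states


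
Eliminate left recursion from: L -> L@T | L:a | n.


Left-recursive alternatives: L@T, L:a; non-recursive: n
Introduce L': L -> nL', L' -> @TL' | :aL' | ε


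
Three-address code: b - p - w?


Break into single-operator statements:
t1 = b - p
t2 = t1 - w


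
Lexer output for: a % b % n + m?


Scan left to right, longest-match per lexeme
Tokens: ID(a), OP(%), ID(b), OP(%), ID(n), OP(+), ID(m)


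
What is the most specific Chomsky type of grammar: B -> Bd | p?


Left-linear: every RHS is a terminal or one nonterminal followed by a terminal
Classification: Type 3 (Regular)


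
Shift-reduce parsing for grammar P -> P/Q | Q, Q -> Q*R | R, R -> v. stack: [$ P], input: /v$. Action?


shift '/' to continue P -> P/Q
Action: shift


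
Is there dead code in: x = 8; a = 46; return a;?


x is assigned but never read
Dead: 'x = 8'


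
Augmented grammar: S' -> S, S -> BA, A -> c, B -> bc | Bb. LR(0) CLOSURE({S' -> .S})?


Start: S' -> .S
For each item with dot before a nonterminal B, add B -> .γ for every B-production
Closure: [S' -> .S, S -> .BA, B -> .bc, B -> .Bb]


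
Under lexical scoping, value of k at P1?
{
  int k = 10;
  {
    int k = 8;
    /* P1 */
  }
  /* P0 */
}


k declared in the same block as P1
k = 8


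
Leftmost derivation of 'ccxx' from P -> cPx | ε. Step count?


Derivation: P => cPx => ccPxx => ccxx
Steps: 3


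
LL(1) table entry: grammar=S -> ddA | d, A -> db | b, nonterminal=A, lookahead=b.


For [A, b]: 'b' ∈ FIRST(b)
Entry: A -> b


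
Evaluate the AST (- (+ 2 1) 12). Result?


Evaluate inner: (+ 2 1) = 3
Evaluate root: (- 3 12) = -9
Result: -9


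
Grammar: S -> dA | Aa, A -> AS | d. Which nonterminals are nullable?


A nonterminal is nullable iff some alternative derives ε (directly, or every symbol in it is nullable)
Nullable: {}


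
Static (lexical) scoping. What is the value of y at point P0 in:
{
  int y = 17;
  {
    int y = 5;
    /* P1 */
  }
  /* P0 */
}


y declared in the same block as P0
y = 17


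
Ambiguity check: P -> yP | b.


right-linear, alternatives start with distinct terminals 'y' vs 'b': unique leftmost derivation
Unambiguous


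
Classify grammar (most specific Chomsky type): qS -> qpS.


LHS has context (more than one symbol) and |LHS| ≤ |RHS|
Classification: Type 1 (Context-Sensitive)


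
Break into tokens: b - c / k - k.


Scan left to right, longest-match per lexeme
Tokens: ID(b), OP(-), ID(c), OP(/), ID(k), OP(-), ID(k)


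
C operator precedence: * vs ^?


'*' is multiplicative (level 10); '^' is bitwise XOR (level 4)
Higher level binds tighter
'*' has higher precedence than '^'


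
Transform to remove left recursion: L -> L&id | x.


Left-recursive alternatives: L&id; non-recursive: x
Introduce L': L -> xL', L' -> &idL' | ε


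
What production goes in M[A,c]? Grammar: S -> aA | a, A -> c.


For [A, c]: 'c' ∈ FIRST(c)
Entry: A -> c


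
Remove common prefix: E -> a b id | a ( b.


Common prefix: 'a'
Factored: E -> a E', E' -> b id | ( b


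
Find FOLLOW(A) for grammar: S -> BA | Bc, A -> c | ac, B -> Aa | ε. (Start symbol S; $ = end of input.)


$ ∈ FOLLOW(S). For each A -> αBβ: add FIRST(β)\{ε} to FOLLOW(B); if β nullable, add FOLLOW(A).
FOLLOW(A) = {$, a}


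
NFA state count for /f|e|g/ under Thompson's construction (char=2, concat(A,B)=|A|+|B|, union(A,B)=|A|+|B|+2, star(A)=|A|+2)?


Syntax tree has 3 char leaf(s), 2 union(s), 0 star(s)
chars contribute 3×2 = 6; each union adds +2; each star adds +2
Total: 6 + 4 + 0 = 10 states


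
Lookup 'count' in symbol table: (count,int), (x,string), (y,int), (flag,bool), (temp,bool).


Lookup 'count' → type int


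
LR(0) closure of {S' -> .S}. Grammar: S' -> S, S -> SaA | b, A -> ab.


Start: S' -> .S
For each item with dot before a nonterminal B, add B -> .γ for every B-production
Closure: [S' -> .S, S -> .SaA, S -> .b]


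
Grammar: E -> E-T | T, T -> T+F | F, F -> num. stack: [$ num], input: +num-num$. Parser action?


'num' on top is the handle for F -> num
Action: reduce (F -> num)


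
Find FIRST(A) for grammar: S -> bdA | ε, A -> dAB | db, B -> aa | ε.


Per alternative of A: FIRST(dAB) = {d}; FIRST(db) = {d}
FIRST(A) = {d}


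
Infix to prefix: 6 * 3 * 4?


left-to-right (same/higher precedence on left): tree is (* (* 6 3) 4)
Prefix: * * 6 3 4


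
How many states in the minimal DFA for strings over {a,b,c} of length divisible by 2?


Track length mod 2: states 0..1, accept at 0
Minimal DFA: 2 states


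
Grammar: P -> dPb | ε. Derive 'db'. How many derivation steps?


Derivation: P => dPb => db
Steps: 2


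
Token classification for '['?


Pattern: delimiter/punctuation
Type: PUNCTUATION


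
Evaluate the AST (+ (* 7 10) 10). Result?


Evaluate inner: (* 7 10) = 70
Evaluate root: (+ 70 10) = 80
Result: 80


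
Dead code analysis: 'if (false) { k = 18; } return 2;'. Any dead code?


condition is constant false, so the whole block is unreachable
Dead: 'if (false) { k = 18; }'


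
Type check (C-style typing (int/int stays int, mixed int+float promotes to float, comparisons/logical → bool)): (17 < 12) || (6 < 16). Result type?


Operand types: bool || bool
Rule: logical operators take bool operands and yield bool
Result type: bool


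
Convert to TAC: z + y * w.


Break into single-operator statements:
t1 = y * w
t2 = z + t1


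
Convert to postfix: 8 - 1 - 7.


Left to right (same or higher precedence on left)
Postfix: 8 1 - 7 -


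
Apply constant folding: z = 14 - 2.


14 - 2 = 12 at compile time
Optimized: z = 12


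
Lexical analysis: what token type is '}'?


Pattern: delimiter/punctuation
Type: PUNCTUATION


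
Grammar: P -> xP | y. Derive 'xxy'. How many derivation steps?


Derivation: P => xP => xxP => xxy
Steps: 3


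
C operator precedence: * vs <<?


'*' is multiplicative (level 10); '<<' is shift (level 8)
Higher level binds tighter
'*' has higher precedence than '<<'


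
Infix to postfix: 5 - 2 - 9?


Left to right (same or higher precedence on left)
Postfix: 5 2 - 9 -


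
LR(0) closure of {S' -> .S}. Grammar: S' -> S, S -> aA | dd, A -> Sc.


Start: S' -> .S
For each item with dot before a nonterminal B, add B -> .γ for every B-production
Closure: [S' -> .S, S -> .aA, S -> .dd]


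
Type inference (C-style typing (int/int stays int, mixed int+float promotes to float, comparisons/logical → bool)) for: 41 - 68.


Operand types: int - int
Rule: mixed int/float promotes to float; int/int stays int
Result type: int


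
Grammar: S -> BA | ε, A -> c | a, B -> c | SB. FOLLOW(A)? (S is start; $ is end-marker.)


$ ∈ FOLLOW(S). For each A -> αBβ: add FIRST(β)\{ε} to FOLLOW(B); if β nullable, add FOLLOW(A).
FOLLOW(A) = {$, c}


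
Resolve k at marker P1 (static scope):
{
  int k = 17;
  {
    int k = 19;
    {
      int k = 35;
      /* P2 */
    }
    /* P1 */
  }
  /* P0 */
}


k declared in the same block as P1
k = 19


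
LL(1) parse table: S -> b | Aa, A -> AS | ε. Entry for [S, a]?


For [S, a]: 'a' ∈ FIRST(Aa)
Entry: S -> Aa


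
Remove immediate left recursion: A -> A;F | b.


Left-recursive alternatives: A;F; non-recursive: b
Introduce A': A -> bA', A' -> ;FA' | ε


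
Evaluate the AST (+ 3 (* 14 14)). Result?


Evaluate inner: (* 14 14) = 196
Evaluate root: (+ 3 196) = 199
Result: 199


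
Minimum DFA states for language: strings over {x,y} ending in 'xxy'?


Track the longest suffix of input matching a prefix of 'xxy': 4 classes (prefixes of length 0..3)
Minimal DFA: 4 states


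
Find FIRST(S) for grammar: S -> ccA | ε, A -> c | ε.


Per alternative of S: FIRST(ccA) = {c}; FIRST(ε) = {ε}
FIRST(S) = {c, ε}


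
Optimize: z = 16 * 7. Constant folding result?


16 * 7 = 112 at compile time
Optimized: z = 112


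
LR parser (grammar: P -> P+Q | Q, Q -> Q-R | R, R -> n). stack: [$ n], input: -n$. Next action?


'n' on top is the handle for R -> n
Action: reduce (R -> n)


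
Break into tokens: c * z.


Scan left to right, longest-match per lexeme
Tokens: ID(c), OP(*), ID(z)


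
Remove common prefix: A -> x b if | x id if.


Common prefix: 'x'
Factored: A -> x A', A' -> b if | id if


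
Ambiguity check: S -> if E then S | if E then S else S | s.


dangling else: 'if E then if E then s else s' parses two ways
Ambiguous


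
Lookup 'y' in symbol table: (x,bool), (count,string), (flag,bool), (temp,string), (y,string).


Lookup 'y' → type string


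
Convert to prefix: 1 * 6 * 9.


left-to-right (same/higher precedence on left): tree is (* (* 1 6) 9)
Prefix: * * 1 6 9


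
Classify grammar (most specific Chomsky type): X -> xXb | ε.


Single nonterminal LHS, but x^n b^n is not regular
Classification: Type 2 (Context-Free)


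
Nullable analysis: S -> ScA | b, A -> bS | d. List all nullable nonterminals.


A nonterminal is nullable iff some alternative derives ε (directly, or every symbol in it is nullable)
Nullable: {}


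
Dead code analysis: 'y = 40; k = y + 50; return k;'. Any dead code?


y is read by k's definition; k is returned
No dead code


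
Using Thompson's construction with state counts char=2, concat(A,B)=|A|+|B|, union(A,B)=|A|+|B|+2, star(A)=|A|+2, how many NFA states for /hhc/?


Syntax tree has 3 char leaf(s), 0 union(s), 0 star(s)
chars contribute 3×2 = 6; each union adds +2; each star adds +2
Total: 6 + 0 + 0 = 6 states


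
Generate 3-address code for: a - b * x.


Break into single-operator statements:
t1 = b * x
t2 = a - t1


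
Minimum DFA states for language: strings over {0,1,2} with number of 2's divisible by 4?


Track (count of 2) mod 4: states 0..3, accept at 0
Minimal DFA: 4 states


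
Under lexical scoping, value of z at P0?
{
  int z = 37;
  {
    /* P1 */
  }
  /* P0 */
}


z declared in the same block as P0
z = 37


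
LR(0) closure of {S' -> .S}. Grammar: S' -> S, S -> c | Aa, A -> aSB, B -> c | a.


Start: S' -> .S
For each item with dot before a nonterminal B, add B -> .γ for every B-production
Closure: [S' -> .S, S -> .c, S -> .Aa, A -> .aSB]


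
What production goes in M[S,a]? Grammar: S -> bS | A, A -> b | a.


For [S, a]: 'a' ∈ FIRST(A)
Entry: S -> A


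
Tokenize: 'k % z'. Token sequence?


Scan left to right, longest-match per lexeme
Tokens: ID(k), OP(%), ID(z)


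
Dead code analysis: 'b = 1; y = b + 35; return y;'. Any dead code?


b is read by y's definition; y is returned
No dead code


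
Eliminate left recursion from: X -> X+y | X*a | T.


Left-recursive alternatives: X+y, X*a; non-recursive: T
Introduce X': X -> TX', X' -> +yX' | *aX' | ε


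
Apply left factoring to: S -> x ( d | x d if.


Common prefix: 'x'
Factored: S -> x S', S' -> ( d | d if


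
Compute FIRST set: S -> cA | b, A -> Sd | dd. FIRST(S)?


Per alternative of S: FIRST(cA) = {c}; FIRST(b) = {b}
FIRST(S) = {b, c}


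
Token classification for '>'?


Pattern: operator symbol
Type: OPERATOR


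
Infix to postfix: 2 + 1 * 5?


* has higher precedence, evaluate 1*5 first
Postfix: 2 1 5 * +


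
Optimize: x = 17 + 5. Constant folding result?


17 + 5 = 22 at compile time
Optimized: x = 22


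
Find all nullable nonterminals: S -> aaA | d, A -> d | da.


A nonterminal is nullable iff some alternative derives ε (directly, or every symbol in it is nullable)
Nullable: {}


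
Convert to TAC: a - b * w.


Break into single-operator statements:
t1 = b * w
t2 = a - t1


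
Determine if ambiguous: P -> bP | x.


right-linear, alternatives start with distinct terminals 'b' vs 'x': unique leftmost derivation
Unambiguous


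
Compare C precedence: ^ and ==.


'==' is equality (level 6); '^' is bitwise XOR (level 4)
Higher level binds tighter
'==' has higher precedence than '^'


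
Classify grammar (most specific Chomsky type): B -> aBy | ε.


Single nonterminal LHS, but a^n y^n is not regular
Classification: Type 2 (Context-Free)


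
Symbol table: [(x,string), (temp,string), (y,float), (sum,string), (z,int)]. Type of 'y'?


Lookup 'y' → type float


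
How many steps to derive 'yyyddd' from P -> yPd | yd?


Derivation: P => yPd => yyPdd => yyyddd
Steps: 3


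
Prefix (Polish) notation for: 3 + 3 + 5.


left-to-right (same/higher precedence on left): tree is (+ (+ 3 3) 5)
Prefix: + + 3 3 5


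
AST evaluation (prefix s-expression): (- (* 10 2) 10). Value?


Evaluate inner: (* 10 2) = 20
Evaluate root: (- 20 10) = 10
Result: 10


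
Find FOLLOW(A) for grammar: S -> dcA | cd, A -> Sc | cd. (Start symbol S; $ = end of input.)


$ ∈ FOLLOW(S). For each A -> αBβ: add FIRST(β)\{ε} to FOLLOW(B); if β nullable, add FOLLOW(A).
FOLLOW(A) = {$, c}


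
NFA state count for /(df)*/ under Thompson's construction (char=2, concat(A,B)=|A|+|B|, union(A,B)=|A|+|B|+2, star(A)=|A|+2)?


Syntax tree has 2 char leaf(s), 0 union(s), 1 star(s)
chars contribute 2×2 = 4; each union adds +2; each star adds +2
Total: 4 + 0 + 2 = 6 states


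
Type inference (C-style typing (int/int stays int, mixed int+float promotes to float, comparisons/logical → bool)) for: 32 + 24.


Operand types: int + int
Rule: mixed int/float promotes to float; int/int stays int
Result type: int


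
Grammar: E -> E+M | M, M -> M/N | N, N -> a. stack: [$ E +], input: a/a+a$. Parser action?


no handle ('E+' is not any RHS); shift 'a'
Action: shift


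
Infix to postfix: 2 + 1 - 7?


Left to right (same or higher precedence on left)
Postfix: 2 1 + 7 -


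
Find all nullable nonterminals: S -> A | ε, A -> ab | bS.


A nonterminal is nullable iff some alternative derives ε (directly, or every symbol in it is nullable)
Nullable: {S}


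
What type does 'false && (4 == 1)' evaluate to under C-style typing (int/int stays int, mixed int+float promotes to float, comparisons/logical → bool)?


Operand types: bool && bool
Rule: logical operators take bool operands and yield bool
Result type: bool


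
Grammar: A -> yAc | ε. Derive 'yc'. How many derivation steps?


Derivation: A => yAc => yc
Steps: 2


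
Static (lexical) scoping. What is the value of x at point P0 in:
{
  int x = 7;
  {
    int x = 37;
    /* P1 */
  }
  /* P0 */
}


x declared in the same block as P0
x = 7


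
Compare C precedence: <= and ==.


'<=' is relational (level 7); '==' is equality (level 6)
Higher level binds tighter
'<=' has higher precedence than '=='


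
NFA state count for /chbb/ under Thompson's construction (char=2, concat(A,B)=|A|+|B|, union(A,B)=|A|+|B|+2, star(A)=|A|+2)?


Syntax tree has 4 char leaf(s), 0 union(s), 0 star(s)
chars contribute 4×2 = 8; each union adds +2; each star adds +2
Total: 8 + 0 + 0 = 8 states


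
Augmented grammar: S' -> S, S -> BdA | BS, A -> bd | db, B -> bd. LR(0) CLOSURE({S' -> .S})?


Start: S' -> .S
For each item with dot before a nonterminal B, add B -> .γ for every B-production
Closure: [S' -> .S, S -> .BdA, S -> .BS, B -> .bd]


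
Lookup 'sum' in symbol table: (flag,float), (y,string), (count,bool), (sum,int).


Lookup 'sum' → type int


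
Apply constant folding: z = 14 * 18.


14 * 18 = 252 at compile time
Optimized: z = 252


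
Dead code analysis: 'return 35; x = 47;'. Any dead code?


statement follows a return and is unreachable
Dead: 'x = 47'


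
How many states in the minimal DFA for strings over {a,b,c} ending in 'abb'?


Track the longest suffix of input matching a prefix of 'abb': 4 classes (prefixes of length 0..3)
Minimal DFA: 4 states


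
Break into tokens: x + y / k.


Scan left to right, longest-match per lexeme
Tokens: ID(x), OP(+), ID(y), OP(/), ID(k)


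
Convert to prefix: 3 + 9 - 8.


left-to-right (same/higher precedence on left): tree is (- (+ 3 9) 8)
Prefix: - + 3 9 8


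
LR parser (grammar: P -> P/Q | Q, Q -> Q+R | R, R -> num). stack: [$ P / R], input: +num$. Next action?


'R' (not preceded by Q+) is the handle for Q -> R
Action: reduce (Q -> R)


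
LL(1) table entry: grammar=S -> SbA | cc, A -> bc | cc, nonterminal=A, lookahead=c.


For [A, c]: 'c' ∈ FIRST(cc)
Entry: A -> cc


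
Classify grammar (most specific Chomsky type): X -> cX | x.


Right-linear: every RHS is a terminal or a terminal followed by one nonterminal
Classification: Type 3 (Regular)


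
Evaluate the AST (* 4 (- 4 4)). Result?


Evaluate inner: (- 4 4) = 0
Evaluate root: (* 4 0) = 0
Result: 0


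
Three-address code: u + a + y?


Break into single-operator statements:
t1 = u + a
t2 = t1 + y


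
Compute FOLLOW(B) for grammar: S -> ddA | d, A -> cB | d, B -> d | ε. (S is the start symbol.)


$ ∈ FOLLOW(S). For each A -> αBβ: add FIRST(β)\{ε} to FOLLOW(B); if β nullable, add FOLLOW(A).
FOLLOW(B) = {$}


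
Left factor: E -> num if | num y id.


Common prefix: 'num'
Factored: E -> num E', E' -> if | y id


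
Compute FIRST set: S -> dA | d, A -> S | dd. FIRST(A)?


Per alternative of A: FIRST(S) = {d}; FIRST(dd) = {d}
FIRST(A) = {d}


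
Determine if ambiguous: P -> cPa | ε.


balanced c^n…a^n: each string has a unique parse
Unambiguous


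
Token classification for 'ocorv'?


Pattern: letter/underscore followed by alphanumerics, not a keyword
Type: IDENTIFIER


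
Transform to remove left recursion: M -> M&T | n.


Left-recursive alternatives: M&T; non-recursive: n
Introduce M': M -> nM', M' -> &TM' | ε


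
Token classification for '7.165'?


Pattern: digits with a decimal point
Type: FLOAT_LITERAL


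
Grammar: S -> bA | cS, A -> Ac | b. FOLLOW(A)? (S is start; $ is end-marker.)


$ ∈ FOLLOW(S). For each A -> αBβ: add FIRST(β)\{ε} to FOLLOW(B); if β nullable, add FOLLOW(A).
FOLLOW(A) = {$, c}


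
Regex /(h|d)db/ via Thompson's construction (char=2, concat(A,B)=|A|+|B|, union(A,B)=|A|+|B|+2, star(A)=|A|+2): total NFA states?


Syntax tree has 4 char leaf(s), 1 union(s), 0 star(s)
chars contribute 4×2 = 8; each union adds +2; each star adds +2
Total: 8 + 2 + 0 = 10 states


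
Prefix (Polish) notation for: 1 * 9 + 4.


left-to-right (same/higher precedence on left): tree is (+ (* 1 9) 4)
Prefix: + * 1 9 4


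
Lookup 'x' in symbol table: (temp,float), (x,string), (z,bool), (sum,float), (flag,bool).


Lookup 'x' → type string


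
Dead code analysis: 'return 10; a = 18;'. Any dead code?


statement follows a return and is unreachable
Dead: 'a = 18'


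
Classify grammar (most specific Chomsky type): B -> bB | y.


Right-linear: every RHS is a terminal or a terminal followed by one nonterminal
Classification: Type 3 (Regular)


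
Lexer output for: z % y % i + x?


Scan left to right, longest-match per lexeme
Tokens: ID(z), OP(%), ID(y), OP(%), ID(i), OP(+), ID(x)


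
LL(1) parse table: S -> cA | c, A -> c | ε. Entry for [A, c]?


For [A, c]: 'c' ∈ FIRST(c)
Entry: A -> c


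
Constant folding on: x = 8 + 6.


8 + 6 = 14 at compile time
Optimized: x = 14


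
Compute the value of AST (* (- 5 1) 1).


Evaluate inner: (- 5 1) = 4
Evaluate root: (* 4 1) = 4
Result: 4


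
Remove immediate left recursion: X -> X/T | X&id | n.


Left-recursive alternatives: X/T, X&id; non-recursive: n
Introduce X': X -> nX', X' -> /TX' | &idX' | ε


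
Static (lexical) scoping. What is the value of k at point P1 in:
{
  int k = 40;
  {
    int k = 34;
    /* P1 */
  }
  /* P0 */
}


k declared in the same block as P1
k = 34


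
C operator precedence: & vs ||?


'&' is bitwise AND (level 5); '||' is logical OR (level 1)
Higher level binds tighter
'&' has higher precedence than '||'


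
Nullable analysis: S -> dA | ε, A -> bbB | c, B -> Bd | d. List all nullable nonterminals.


A nonterminal is nullable iff some alternative derives ε (directly, or every symbol in it is nullable)
Nullable: {S}


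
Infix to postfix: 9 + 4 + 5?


Left to right (same or higher precedence on left)
Postfix: 9 4 + 5 +


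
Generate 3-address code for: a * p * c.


Break into single-operator statements:
t1 = a * p
t2 = t1 * c


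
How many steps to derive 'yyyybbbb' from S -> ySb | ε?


Derivation: S => ySb => yySbb => yyySbbb => yyyySbbbb => yyyybbbb
Steps: 5


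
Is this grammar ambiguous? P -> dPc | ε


balanced d^n…c^n: each string has a unique parse
Unambiguous


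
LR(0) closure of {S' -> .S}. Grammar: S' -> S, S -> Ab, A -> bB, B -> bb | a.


Start: S' -> .S
For each item with dot before a nonterminal B, add B -> .γ for every B-production
Closure: [S' -> .S, S -> .Ab, A -> .bB]


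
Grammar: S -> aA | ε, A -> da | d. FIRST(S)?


Per alternative of S: FIRST(aA) = {a}; FIRST(ε) = {ε}
FIRST(S) = {a, ε}


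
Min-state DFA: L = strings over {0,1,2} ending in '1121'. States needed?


Track the longest suffix of input matching a prefix of '1121': 5 classes (prefixes of length 0..4)
Minimal DFA: 5 states


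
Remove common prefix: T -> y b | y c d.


Common prefix: 'y'
Factored: T -> y T', T' -> b | c d


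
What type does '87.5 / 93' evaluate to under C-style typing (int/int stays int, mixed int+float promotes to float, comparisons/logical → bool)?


Operand types: float / int
Rule: mixed int/float promotes to float; int/int stays int
Result type: float


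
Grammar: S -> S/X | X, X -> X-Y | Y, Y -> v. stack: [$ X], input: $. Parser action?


lookahead ∉ {-} so X won't extend; reduce S -> X
Action: reduce (S -> X)


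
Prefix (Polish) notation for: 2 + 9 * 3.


'*' binds tighter: tree is (+ 2 (* 9 3))
Prefix: + 2 * 9 3


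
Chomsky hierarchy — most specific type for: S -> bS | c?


Right-linear: every RHS is a terminal or a terminal followed by one nonterminal
Classification: Type 3 (Regular)


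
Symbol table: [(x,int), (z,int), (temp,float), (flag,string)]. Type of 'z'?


Lookup 'z' → type int


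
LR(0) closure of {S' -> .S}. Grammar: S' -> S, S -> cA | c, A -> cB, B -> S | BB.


Start: S' -> .S
For each item with dot before a nonterminal B, add B -> .γ for every B-production
Closure: [S' -> .S, S -> .cA, S -> .c]


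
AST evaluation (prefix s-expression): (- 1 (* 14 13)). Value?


Evaluate inner: (* 14 13) = 182
Evaluate root: (- 1 182) = -181
Result: -181


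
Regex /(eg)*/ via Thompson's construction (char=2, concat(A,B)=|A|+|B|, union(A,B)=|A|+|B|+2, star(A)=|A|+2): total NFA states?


Syntax tree has 2 char leaf(s), 0 union(s), 1 star(s)
chars contribute 2×2 = 4; each union adds +2; each star adds +2
Total: 4 + 0 + 2 = 6 states


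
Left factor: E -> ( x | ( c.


Common prefix: '('
Factored: E -> ( E', E' -> x | c


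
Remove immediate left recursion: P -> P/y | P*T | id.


Left-recursive alternatives: P/y, P*T; non-recursive: id
Introduce P': P -> idP', P' -> /yP' | *TP' | ε


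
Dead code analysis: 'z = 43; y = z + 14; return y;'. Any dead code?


z is read by y's definition; y is returned
No dead code


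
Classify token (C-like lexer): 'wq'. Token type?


Pattern: letter/underscore followed by alphanumerics, not a keyword
Type: IDENTIFIER


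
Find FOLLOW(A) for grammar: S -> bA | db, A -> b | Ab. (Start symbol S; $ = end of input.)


$ ∈ FOLLOW(S). For each A -> αBβ: add FIRST(β)\{ε} to FOLLOW(B); if β nullable, add FOLLOW(A).
FOLLOW(A) = {$, b}


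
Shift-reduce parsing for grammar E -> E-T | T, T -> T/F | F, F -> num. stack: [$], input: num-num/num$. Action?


no handle on stack; shift 'num'
Action: shift


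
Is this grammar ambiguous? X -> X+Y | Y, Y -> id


precedence layered via separate nonterminal Y: deterministic
Unambiguous


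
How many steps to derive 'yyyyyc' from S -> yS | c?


Derivation: S => yS => yyS => yyyS => yyyyS => yyyyyS => yyyyyc
Steps: 6


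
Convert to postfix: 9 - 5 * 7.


* has higher precedence, evaluate 5*7 first
Postfix: 9 5 7 * -


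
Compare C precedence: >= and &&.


'>=' is relational (level 7); '&&' is logical AND (level 2)
Higher level binds tighter
'>=' has higher precedence than '&&'


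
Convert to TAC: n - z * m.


Break into single-operator statements:
t1 = z * m
t2 = n - t1


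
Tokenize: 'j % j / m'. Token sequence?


Scan left to right, longest-match per lexeme
Tokens: ID(j), OP(%), ID(j), OP(/), ID(m)


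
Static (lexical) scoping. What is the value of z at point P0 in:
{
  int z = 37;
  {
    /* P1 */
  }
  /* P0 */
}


z declared in the same block as P0
z = 37


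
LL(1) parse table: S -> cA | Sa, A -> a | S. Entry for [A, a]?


For [A, a]: 'a' ∈ FIRST(a)
Entry: A -> a


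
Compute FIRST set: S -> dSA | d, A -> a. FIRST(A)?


Per alternative of A: FIRST(a) = {a}
FIRST(A) = {a}


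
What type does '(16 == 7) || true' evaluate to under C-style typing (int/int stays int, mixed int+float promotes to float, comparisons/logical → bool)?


Operand types: bool || bool
Rule: logical operators take bool operands and yield bool
Result type: bool


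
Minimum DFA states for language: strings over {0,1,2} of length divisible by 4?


Track length mod 4: states 0..3, accept at 0
Minimal DFA: 4 states


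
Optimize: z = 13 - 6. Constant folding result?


13 - 6 = 7 at compile time
Optimized: z = 7


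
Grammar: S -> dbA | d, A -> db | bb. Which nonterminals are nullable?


A nonterminal is nullable iff some alternative derives ε (directly, or every symbol in it is nullable)
Nullable: {}


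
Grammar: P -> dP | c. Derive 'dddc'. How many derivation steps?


Derivation: P => dP => ddP => dddP => dddc
Steps: 4


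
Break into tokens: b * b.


Scan left to right, longest-match per lexeme
Tokens: ID(b), OP(*), ID(b)


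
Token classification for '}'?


Pattern: delimiter/punctuation
Type: PUNCTUATION


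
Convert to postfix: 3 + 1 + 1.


Left to right (same or higher precedence on left)
Postfix: 3 1 + 1 +


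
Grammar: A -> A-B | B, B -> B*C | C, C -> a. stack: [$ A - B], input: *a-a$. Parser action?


'*' can extend B; shift to build B -> B*C
Action: shift


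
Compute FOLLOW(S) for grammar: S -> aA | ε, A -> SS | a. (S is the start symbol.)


$ ∈ FOLLOW(S). For each A -> αBβ: add FIRST(β)\{ε} to FOLLOW(B); if β nullable, add FOLLOW(A).
FOLLOW(S) = {$, a}


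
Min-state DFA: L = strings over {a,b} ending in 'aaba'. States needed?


Track the longest suffix of input matching a prefix of 'aaba': 5 classes (prefixes of length 0..4)
Minimal DFA: 5 states


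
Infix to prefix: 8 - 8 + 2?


left-to-right (same/higher precedence on left): tree is (+ (- 8 8) 2)
Prefix: + - 8 8 2


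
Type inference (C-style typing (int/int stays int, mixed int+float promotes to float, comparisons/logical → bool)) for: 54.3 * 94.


Operand types: float * int
Rule: mixed int/float promotes to float; int/int stays int
Result type: float


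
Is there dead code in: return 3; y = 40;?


statement follows a return and is unreachable
Dead: 'y = 40'


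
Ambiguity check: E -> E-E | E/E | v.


'v-v/v' has two parse trees (no precedence encoded between - and /)
Ambiguous


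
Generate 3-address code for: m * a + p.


Break into single-operator statements:
t1 = m * a
t2 = t1 + p


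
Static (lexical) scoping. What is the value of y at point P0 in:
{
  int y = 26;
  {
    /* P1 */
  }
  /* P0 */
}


y declared in the same block as P0
y = 26


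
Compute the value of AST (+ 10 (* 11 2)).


Evaluate inner: (* 11 2) = 22
Evaluate root: (+ 10 22) = 32
Result: 32


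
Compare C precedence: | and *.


'*' is multiplicative (level 10); '|' is bitwise OR (level 3)
Higher level binds tighter
'*' has higher precedence than '|'


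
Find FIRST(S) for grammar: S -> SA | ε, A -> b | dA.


Per alternative of S: FIRST(SA) = {b, d}; FIRST(ε) = {ε}
FIRST(S) = {b, d, ε}


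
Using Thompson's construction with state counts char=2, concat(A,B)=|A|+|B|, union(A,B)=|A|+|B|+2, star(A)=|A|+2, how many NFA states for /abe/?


Syntax tree has 3 char leaf(s), 0 union(s), 0 star(s)
chars contribute 3×2 = 6; each union adds +2; each star adds +2
Total: 6 + 0 + 0 = 6 states


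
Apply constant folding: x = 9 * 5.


9 * 5 = 45 at compile time
Optimized: x = 45


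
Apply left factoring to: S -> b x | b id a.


Common prefix: 'b'
Factored: S -> b S', S' -> x | id a


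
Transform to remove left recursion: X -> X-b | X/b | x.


Left-recursive alternatives: X-b, X/b; non-recursive: x
Introduce X': X -> xX', X' -> -bX' | /bX' | ε


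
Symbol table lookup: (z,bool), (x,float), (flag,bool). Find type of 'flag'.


Lookup 'flag' → type bool


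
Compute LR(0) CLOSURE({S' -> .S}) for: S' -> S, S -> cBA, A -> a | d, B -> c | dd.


Start: S' -> .S
For each item with dot before a nonterminal B, add B -> .γ for every B-production
Closure: [S' -> .S, S -> .cBA]
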